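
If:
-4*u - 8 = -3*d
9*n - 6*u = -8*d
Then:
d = 4*u/3 + 8/3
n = -14*u/27 - 64/27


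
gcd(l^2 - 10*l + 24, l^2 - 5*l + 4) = l - 4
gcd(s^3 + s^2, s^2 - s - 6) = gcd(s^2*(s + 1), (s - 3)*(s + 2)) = 1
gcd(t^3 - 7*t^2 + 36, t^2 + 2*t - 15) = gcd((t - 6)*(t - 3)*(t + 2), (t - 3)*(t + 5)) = t - 3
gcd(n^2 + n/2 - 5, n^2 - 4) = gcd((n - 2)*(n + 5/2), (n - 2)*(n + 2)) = n - 2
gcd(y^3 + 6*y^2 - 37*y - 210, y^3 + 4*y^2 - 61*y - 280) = y^2 + 12*y + 35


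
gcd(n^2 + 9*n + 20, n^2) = 1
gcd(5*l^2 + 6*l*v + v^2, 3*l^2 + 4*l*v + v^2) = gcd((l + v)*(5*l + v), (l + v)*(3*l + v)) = l + v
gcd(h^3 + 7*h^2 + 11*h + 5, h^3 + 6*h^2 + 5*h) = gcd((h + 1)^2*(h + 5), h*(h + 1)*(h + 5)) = h^2 + 6*h + 5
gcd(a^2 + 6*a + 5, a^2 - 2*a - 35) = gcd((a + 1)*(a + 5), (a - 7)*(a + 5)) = a + 5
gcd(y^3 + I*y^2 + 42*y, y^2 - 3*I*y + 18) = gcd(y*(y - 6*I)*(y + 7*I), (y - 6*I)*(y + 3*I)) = y - 6*I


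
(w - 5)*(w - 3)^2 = w^3 - 11*w^2 + 39*w - 45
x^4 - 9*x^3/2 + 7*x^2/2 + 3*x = x*(x - 3)*(x - 2)*(x + 1/2)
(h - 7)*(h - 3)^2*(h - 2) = h^4 - 15*h^3 + 77*h^2 - 165*h + 126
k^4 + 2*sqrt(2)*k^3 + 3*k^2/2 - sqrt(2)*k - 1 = (k - sqrt(2)/2)*(k + sqrt(2)/2)*(k + sqrt(2))^2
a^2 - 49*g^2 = (a - 7*g)*(a + 7*g)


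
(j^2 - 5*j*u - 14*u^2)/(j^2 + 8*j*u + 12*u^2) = (j - 7*u)/(j + 6*u)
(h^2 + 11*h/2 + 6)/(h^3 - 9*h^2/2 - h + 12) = (h + 4)/(h^2 - 6*h + 8)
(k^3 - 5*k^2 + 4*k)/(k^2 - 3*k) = (k^2 - 5*k + 4)/(k - 3)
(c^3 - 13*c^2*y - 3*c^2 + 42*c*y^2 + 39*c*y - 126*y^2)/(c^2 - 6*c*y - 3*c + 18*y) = c - 7*y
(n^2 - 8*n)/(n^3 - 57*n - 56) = n/(n^2 + 8*n + 7)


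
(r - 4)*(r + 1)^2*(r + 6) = r^4 + 4*r^3 - 19*r^2 - 46*r - 24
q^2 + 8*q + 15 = (q + 3)*(q + 5)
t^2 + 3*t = t*(t + 3)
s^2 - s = s*(s - 1)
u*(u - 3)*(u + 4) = u^3 + u^2 - 12*u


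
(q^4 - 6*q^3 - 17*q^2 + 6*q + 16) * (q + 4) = q^5 - 2*q^4 - 41*q^3 - 62*q^2 + 40*q + 64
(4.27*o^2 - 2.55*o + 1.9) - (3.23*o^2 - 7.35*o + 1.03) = 1.04*o^2 + 4.8*o + 0.87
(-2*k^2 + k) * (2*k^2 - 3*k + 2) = -4*k^4 + 8*k^3 - 7*k^2 + 2*k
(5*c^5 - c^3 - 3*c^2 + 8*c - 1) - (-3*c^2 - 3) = 5*c^5 - c^3 + 8*c + 2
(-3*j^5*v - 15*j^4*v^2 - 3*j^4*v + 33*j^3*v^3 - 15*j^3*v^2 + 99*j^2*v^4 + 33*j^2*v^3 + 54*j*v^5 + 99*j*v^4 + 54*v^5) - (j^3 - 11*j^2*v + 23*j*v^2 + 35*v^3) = -3*j^5*v - 15*j^4*v^2 - 3*j^4*v + 33*j^3*v^3 - 15*j^3*v^2 - j^3 + 99*j^2*v^4 + 33*j^2*v^3 + 11*j^2*v + 54*j*v^5 + 99*j*v^4 - 23*j*v^2 + 54*v^5 - 35*v^3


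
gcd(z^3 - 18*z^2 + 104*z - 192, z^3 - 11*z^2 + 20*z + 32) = z^2 - 12*z + 32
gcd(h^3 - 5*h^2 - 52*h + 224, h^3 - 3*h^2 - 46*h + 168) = h^2 + 3*h - 28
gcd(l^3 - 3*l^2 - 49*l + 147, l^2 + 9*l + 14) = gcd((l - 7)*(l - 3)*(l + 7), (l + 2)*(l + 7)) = l + 7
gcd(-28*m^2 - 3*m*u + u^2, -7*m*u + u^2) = -7*m + u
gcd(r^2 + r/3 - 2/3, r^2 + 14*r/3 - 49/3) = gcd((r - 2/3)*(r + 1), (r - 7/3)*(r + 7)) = 1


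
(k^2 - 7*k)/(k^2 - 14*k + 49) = k/(k - 7)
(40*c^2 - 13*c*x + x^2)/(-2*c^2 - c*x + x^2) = (-40*c^2 + 13*c*x - x^2)/(2*c^2 + c*x - x^2)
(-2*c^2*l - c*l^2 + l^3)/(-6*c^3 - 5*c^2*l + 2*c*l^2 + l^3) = l/(3*c + l)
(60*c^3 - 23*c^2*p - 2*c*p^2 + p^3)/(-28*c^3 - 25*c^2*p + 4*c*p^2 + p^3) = (-15*c^2 + 2*c*p + p^2)/(7*c^2 + 8*c*p + p^2)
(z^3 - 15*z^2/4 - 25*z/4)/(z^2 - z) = (4*z^2 - 15*z - 25)/(4*(z - 1))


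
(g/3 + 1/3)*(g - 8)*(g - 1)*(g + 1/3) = g^4/3 - 23*g^3/9 - 11*g^2/9 + 23*g/9 + 8/9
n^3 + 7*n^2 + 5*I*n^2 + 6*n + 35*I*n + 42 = (n + 7)*(n - I)*(n + 6*I)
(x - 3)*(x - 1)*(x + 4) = x^3 - 13*x + 12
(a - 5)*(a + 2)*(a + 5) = a^3 + 2*a^2 - 25*a - 50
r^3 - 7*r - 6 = (r - 3)*(r + 1)*(r + 2)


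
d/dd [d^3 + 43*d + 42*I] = 3*d^2 + 43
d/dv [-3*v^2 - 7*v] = -6*v - 7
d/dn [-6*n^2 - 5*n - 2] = -12*n - 5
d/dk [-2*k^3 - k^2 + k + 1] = -6*k^2 - 2*k + 1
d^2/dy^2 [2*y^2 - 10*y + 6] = 4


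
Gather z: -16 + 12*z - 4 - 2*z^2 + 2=-2*z^2 + 12*z - 18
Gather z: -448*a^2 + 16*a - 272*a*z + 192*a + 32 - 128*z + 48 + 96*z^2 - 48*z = -448*a^2 + 208*a + 96*z^2 + z*(-272*a - 176) + 80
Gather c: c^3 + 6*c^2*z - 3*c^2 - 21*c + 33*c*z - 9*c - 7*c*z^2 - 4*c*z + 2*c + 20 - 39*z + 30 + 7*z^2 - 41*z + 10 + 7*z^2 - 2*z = c^3 + c^2*(6*z - 3) + c*(-7*z^2 + 29*z - 28) + 14*z^2 - 82*z + 60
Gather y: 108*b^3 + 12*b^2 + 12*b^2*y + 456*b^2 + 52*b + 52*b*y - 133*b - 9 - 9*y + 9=108*b^3 + 468*b^2 - 81*b + y*(12*b^2 + 52*b - 9)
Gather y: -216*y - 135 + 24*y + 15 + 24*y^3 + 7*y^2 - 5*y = 24*y^3 + 7*y^2 - 197*y - 120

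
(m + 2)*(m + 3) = m^2 + 5*m + 6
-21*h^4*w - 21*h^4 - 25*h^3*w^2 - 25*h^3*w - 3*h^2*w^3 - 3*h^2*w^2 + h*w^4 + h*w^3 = (-7*h + w)*(h + w)*(3*h + w)*(h*w + h)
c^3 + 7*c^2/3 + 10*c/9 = c*(c + 2/3)*(c + 5/3)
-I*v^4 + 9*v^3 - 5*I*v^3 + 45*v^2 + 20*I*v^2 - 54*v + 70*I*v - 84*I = (v + 6)*(v + 2*I)*(v + 7*I)*(-I*v + I)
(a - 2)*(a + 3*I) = a^2 - 2*a + 3*I*a - 6*I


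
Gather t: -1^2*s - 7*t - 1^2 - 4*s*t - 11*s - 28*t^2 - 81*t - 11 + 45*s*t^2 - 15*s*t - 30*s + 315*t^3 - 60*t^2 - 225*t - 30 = -42*s + 315*t^3 + t^2*(45*s - 88) + t*(-19*s - 313) - 42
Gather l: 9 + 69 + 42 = 120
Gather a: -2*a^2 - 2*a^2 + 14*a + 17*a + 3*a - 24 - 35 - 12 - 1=-4*a^2 + 34*a - 72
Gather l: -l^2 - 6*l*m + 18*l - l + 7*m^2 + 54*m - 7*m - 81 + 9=-l^2 + l*(17 - 6*m) + 7*m^2 + 47*m - 72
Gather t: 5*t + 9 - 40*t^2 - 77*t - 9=-40*t^2 - 72*t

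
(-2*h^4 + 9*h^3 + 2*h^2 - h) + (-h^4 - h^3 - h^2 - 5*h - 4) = -3*h^4 + 8*h^3 + h^2 - 6*h - 4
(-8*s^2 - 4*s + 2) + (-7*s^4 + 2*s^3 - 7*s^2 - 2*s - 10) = -7*s^4 + 2*s^3 - 15*s^2 - 6*s - 8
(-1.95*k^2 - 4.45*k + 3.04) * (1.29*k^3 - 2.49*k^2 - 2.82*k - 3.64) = -2.5155*k^5 - 0.885000000000001*k^4 + 20.5011*k^3 + 12.0774*k^2 + 7.6252*k - 11.0656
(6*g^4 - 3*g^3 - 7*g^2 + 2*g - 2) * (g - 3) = 6*g^5 - 21*g^4 + 2*g^3 + 23*g^2 - 8*g + 6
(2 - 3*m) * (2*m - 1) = -6*m^2 + 7*m - 2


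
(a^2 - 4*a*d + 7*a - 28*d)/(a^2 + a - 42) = (a - 4*d)/(a - 6)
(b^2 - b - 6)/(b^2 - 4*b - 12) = (b - 3)/(b - 6)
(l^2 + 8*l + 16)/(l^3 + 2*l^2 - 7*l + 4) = (l + 4)/(l^2 - 2*l + 1)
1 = 1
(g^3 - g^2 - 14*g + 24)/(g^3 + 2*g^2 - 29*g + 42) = (g + 4)/(g + 7)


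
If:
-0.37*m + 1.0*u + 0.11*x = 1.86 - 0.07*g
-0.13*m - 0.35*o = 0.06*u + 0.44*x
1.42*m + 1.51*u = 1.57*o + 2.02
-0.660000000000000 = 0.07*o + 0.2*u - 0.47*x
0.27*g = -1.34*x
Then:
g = -8.88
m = -2.10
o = -1.73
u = 1.51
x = 1.79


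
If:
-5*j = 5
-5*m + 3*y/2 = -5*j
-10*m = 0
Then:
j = -1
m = 0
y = 10/3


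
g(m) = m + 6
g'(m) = 1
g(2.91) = 8.91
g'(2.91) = 1.00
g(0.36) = 6.36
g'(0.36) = 1.00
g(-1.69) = 4.31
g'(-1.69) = 1.00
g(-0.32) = 5.68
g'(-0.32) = 1.00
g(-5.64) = 0.36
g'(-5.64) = 1.00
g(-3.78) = 2.22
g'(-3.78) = 1.00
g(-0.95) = 5.05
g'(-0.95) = 1.00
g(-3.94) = 2.06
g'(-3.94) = 1.00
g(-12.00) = -6.00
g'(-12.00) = 1.00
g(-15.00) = -9.00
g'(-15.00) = 1.00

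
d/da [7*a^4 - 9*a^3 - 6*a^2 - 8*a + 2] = 28*a^3 - 27*a^2 - 12*a - 8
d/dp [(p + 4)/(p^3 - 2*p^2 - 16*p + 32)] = 2*(3 - p)/(p^4 - 12*p^3 + 52*p^2 - 96*p + 64)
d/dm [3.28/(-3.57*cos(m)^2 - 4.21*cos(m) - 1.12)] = -(23.4192*cos(m) + 13.8088)*sin(m)/(3.57*cos(m)^2 + 4.21*cos(m) + 1.12)^2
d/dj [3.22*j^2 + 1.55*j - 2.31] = 6.44*j + 1.55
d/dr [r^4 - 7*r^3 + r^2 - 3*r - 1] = 4*r^3 - 21*r^2 + 2*r - 3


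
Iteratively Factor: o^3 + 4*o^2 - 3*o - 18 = (o + 3)*(o^2 + o - 6) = (o + 3)^2*(o - 2)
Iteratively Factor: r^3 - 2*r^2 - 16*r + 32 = (r - 2)*(r^2 - 16) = (r - 4)*(r - 2)*(r + 4)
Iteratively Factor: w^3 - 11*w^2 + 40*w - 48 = (w - 4)*(w^2 - 7*w + 12) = (w - 4)*(w - 3)*(w - 4)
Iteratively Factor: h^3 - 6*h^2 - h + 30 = (h - 5)*(h^2 - h - 6) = (h - 5)*(h + 2)*(h - 3)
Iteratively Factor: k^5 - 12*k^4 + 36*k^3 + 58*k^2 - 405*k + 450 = (k - 3)*(k^4 - 9*k^3 + 9*k^2 + 85*k - 150) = (k - 3)*(k - 2)*(k^3 - 7*k^2 - 5*k + 75) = (k - 3)*(k - 2)*(k + 3)*(k^2 - 10*k + 25) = (k - 5)*(k - 3)*(k - 2)*(k + 3)*(k - 5)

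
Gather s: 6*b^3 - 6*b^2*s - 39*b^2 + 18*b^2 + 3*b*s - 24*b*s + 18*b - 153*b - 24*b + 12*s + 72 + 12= 6*b^3 - 21*b^2 - 159*b + s*(-6*b^2 - 21*b + 12) + 84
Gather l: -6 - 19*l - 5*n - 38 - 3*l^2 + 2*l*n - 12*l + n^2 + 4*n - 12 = -3*l^2 + l*(2*n - 31) + n^2 - n - 56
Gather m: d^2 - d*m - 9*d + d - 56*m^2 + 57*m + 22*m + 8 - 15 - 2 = d^2 - 8*d - 56*m^2 + m*(79 - d) - 9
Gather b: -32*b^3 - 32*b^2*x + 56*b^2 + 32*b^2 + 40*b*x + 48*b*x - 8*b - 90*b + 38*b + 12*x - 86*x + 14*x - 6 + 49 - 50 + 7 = -32*b^3 + b^2*(88 - 32*x) + b*(88*x - 60) - 60*x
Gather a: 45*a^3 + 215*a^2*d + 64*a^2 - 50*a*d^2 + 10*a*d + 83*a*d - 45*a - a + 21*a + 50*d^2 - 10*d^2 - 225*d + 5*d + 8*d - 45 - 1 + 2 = 45*a^3 + a^2*(215*d + 64) + a*(-50*d^2 + 93*d - 25) + 40*d^2 - 212*d - 44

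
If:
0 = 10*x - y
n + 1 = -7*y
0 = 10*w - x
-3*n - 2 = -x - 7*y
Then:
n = -211/281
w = -1/2810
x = -1/281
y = -10/281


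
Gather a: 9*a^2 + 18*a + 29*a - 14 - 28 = 9*a^2 + 47*a - 42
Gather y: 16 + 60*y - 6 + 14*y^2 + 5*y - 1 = 14*y^2 + 65*y + 9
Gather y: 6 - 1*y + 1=7 - y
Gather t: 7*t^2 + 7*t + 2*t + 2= 7*t^2 + 9*t + 2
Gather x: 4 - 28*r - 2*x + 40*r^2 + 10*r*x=40*r^2 - 28*r + x*(10*r - 2) + 4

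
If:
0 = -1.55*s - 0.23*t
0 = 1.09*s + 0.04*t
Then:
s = 0.00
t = 0.00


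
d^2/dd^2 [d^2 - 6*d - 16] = 2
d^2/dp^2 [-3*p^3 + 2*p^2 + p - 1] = 4 - 18*p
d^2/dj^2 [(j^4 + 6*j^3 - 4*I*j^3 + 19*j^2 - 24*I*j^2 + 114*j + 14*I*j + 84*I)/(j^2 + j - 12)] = (2*j^6 + 6*j^5 - 66*j^4 + j^3*(154 - 28*I) + j^2*(2664 - 936*I) + j*(13392 - 1944*I) + 8208 - 4392*I)/(j^6 + 3*j^5 - 33*j^4 - 71*j^3 + 396*j^2 + 432*j - 1728)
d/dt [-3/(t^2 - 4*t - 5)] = 6*(t - 2)/(-t^2 + 4*t + 5)^2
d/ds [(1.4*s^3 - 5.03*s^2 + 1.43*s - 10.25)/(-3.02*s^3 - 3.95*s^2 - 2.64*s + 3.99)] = (1.77635683940025e-15*s^5 - 20.7206*s^4 + 1.2452*s^3 - 57.1793*s^2 - 121.1144*s - 21.3543)/(9.1204*s^6 + 23.858*s^5 + 31.5481*s^4 - 3.2436*s^3 - 24.5514*s^2 - 21.0672*s + 15.9201)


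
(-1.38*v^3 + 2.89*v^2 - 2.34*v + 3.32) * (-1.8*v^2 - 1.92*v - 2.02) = 2.484*v^5 - 2.5524*v^4 + 1.4508*v^3 - 7.321*v^2 - 1.6476*v - 6.7064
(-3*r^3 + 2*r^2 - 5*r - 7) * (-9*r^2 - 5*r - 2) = 27*r^5 - 3*r^4 + 41*r^3 + 84*r^2 + 45*r + 14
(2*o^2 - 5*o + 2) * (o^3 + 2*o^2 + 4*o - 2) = 2*o^5 - o^4 - 20*o^2 + 18*o - 4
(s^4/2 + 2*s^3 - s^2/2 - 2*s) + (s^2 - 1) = s^4/2 + 2*s^3 + s^2/2 - 2*s - 1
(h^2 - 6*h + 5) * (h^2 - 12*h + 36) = h^4 - 18*h^3 + 113*h^2 - 276*h + 180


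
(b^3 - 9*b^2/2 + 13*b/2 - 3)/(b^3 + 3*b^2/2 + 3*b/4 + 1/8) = 4*(2*b^3 - 9*b^2 + 13*b - 6)/(8*b^3 + 12*b^2 + 6*b + 1)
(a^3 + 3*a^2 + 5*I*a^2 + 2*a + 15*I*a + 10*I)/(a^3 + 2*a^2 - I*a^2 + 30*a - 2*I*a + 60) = (a + 1)/(a - 6*I)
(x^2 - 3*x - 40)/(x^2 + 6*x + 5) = (x - 8)/(x + 1)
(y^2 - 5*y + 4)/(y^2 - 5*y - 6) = (-y^2 + 5*y - 4)/(-y^2 + 5*y + 6)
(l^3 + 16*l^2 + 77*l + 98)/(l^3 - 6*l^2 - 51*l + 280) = (l^2 + 9*l + 14)/(l^2 - 13*l + 40)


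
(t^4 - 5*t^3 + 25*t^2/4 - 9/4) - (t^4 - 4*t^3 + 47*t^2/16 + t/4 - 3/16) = -t^3 + 53*t^2/16 - t/4 - 33/16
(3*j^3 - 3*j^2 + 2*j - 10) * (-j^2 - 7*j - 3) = -3*j^5 - 18*j^4 + 10*j^3 + 5*j^2 + 64*j + 30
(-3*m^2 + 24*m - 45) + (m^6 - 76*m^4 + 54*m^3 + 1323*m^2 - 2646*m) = m^6 - 76*m^4 + 54*m^3 + 1320*m^2 - 2622*m - 45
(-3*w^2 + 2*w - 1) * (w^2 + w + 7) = -3*w^4 - w^3 - 20*w^2 + 13*w - 7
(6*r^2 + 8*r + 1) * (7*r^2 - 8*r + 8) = 42*r^4 + 8*r^3 - 9*r^2 + 56*r + 8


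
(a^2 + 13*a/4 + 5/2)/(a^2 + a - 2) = (a + 5/4)/(a - 1)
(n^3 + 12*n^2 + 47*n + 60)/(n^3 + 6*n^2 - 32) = (n^2 + 8*n + 15)/(n^2 + 2*n - 8)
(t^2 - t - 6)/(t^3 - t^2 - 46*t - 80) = (t - 3)/(t^2 - 3*t - 40)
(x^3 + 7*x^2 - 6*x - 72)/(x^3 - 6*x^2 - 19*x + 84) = (x + 6)/(x - 7)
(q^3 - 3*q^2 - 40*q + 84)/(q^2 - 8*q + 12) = (q^2 - q - 42)/(q - 6)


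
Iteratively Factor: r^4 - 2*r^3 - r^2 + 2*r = (r + 1)*(r^3 - 3*r^2 + 2*r) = r*(r + 1)*(r^2 - 3*r + 2) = r*(r - 1)*(r + 1)*(r - 2)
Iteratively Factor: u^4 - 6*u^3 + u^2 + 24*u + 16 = (u + 1)*(u^3 - 7*u^2 + 8*u + 16) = (u - 4)*(u + 1)*(u^2 - 3*u - 4) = (u - 4)^2*(u + 1)*(u + 1)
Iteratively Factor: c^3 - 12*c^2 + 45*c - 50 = (c - 5)*(c^2 - 7*c + 10) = (c - 5)^2*(c - 2)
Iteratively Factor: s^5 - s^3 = (s - 1)*(s^4 + s^3) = s*(s - 1)*(s^3 + s^2) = s^2*(s - 1)*(s^2 + s) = s^3*(s - 1)*(s + 1)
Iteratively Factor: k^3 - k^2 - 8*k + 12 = (k + 3)*(k^2 - 4*k + 4) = (k - 2)*(k + 3)*(k - 2)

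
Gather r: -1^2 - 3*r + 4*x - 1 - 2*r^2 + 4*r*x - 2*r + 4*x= -2*r^2 + r*(4*x - 5) + 8*x - 2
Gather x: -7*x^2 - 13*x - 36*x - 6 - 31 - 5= -7*x^2 - 49*x - 42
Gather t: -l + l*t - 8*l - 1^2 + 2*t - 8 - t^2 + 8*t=-9*l - t^2 + t*(l + 10) - 9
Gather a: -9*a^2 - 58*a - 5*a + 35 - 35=-9*a^2 - 63*a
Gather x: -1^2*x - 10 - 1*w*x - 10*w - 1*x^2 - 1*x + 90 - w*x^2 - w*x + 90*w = 80*w + x^2*(-w - 1) + x*(-2*w - 2) + 80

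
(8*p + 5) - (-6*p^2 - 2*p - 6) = 6*p^2 + 10*p + 11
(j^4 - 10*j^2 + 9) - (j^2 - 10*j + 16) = j^4 - 11*j^2 + 10*j - 7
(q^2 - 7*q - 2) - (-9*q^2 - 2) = 10*q^2 - 7*q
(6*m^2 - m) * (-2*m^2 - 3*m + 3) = -12*m^4 - 16*m^3 + 21*m^2 - 3*m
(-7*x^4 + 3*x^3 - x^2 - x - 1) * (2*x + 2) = -14*x^5 - 8*x^4 + 4*x^3 - 4*x^2 - 4*x - 2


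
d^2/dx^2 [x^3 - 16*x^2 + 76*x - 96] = 6*x - 32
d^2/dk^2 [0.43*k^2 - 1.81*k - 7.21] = 0.860000000000000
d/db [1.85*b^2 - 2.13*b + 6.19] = 3.7*b - 2.13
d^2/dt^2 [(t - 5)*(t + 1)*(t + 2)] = 6*t - 4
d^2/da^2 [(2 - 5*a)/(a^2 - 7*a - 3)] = 2*((2*a - 7)^2*(5*a - 2) + (15*a - 37)*(-a^2 + 7*a + 3))/(-a^2 + 7*a + 3)^3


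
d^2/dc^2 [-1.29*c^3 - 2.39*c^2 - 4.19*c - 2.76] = -7.74*c - 4.78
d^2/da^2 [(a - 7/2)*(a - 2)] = 2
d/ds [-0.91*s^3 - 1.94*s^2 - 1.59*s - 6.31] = -2.73*s^2 - 3.88*s - 1.59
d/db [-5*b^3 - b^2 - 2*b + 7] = -15*b^2 - 2*b - 2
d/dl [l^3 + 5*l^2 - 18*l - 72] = 3*l^2 + 10*l - 18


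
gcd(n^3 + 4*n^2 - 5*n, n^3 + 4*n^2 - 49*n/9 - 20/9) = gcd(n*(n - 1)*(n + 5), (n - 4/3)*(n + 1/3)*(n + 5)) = n + 5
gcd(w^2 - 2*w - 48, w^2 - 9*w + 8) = w - 8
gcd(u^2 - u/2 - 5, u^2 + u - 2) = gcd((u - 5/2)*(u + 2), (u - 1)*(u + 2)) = u + 2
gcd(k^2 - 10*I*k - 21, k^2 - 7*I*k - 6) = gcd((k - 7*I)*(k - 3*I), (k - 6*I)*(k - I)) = 1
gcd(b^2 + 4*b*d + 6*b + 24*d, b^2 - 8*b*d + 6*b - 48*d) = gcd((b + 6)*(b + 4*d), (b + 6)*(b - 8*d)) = b + 6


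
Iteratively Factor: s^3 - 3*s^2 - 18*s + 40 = (s - 2)*(s^2 - s - 20) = (s - 2)*(s + 4)*(s - 5)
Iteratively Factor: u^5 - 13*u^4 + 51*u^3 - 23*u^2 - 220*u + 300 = (u - 2)*(u^4 - 11*u^3 + 29*u^2 + 35*u - 150) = (u - 5)*(u - 2)*(u^3 - 6*u^2 - u + 30) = (u - 5)*(u - 2)*(u + 2)*(u^2 - 8*u + 15) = (u - 5)^2*(u - 2)*(u + 2)*(u - 3)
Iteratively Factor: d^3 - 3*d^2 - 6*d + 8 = (d + 2)*(d^2 - 5*d + 4) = (d - 4)*(d + 2)*(d - 1)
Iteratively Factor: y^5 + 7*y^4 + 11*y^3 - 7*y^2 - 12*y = (y + 3)*(y^4 + 4*y^3 - y^2 - 4*y) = (y - 1)*(y + 3)*(y^3 + 5*y^2 + 4*y) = (y - 1)*(y + 1)*(y + 3)*(y^2 + 4*y) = (y - 1)*(y + 1)*(y + 3)*(y + 4)*(y)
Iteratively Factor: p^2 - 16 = (p - 4)*(p + 4)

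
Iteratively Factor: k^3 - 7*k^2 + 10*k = (k - 5)*(k^2 - 2*k) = k*(k - 5)*(k - 2)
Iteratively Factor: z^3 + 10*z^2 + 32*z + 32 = (z + 4)*(z^2 + 6*z + 8) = (z + 4)^2*(z + 2)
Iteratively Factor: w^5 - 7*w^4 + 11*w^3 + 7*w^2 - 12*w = (w - 1)*(w^4 - 6*w^3 + 5*w^2 + 12*w) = w*(w - 1)*(w^3 - 6*w^2 + 5*w + 12) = w*(w - 3)*(w - 1)*(w^2 - 3*w - 4) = w*(w - 4)*(w - 3)*(w - 1)*(w + 1)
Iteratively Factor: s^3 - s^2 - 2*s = (s)*(s^2 - s - 2) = s*(s + 1)*(s - 2)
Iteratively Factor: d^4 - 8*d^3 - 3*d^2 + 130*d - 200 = (d - 5)*(d^3 - 3*d^2 - 18*d + 40) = (d - 5)^2*(d^2 + 2*d - 8) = (d - 5)^2*(d - 2)*(d + 4)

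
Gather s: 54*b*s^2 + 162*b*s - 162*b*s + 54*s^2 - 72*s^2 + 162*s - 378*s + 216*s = s^2*(54*b - 18)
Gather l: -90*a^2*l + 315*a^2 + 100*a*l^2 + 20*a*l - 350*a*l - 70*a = 315*a^2 + 100*a*l^2 - 70*a + l*(-90*a^2 - 330*a)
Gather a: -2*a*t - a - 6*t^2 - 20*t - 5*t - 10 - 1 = a*(-2*t - 1) - 6*t^2 - 25*t - 11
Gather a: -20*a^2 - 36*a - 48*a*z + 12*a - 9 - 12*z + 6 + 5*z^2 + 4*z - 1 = -20*a^2 + a*(-48*z - 24) + 5*z^2 - 8*z - 4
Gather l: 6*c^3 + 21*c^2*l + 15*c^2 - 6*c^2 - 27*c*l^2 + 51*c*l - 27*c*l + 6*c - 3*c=6*c^3 + 9*c^2 - 27*c*l^2 + 3*c + l*(21*c^2 + 24*c)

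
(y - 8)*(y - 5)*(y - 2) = y^3 - 15*y^2 + 66*y - 80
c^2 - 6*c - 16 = (c - 8)*(c + 2)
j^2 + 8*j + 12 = (j + 2)*(j + 6)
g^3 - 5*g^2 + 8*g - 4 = (g - 2)^2*(g - 1)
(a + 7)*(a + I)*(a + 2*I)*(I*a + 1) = I*a^4 - 2*a^3 + 7*I*a^3 - 14*a^2 + I*a^2 - 2*a + 7*I*a - 14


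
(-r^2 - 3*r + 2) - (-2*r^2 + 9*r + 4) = r^2 - 12*r - 2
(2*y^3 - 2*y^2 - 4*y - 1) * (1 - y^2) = -2*y^5 + 2*y^4 + 6*y^3 - y^2 - 4*y - 1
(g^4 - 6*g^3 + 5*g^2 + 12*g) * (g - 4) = g^5 - 10*g^4 + 29*g^3 - 8*g^2 - 48*g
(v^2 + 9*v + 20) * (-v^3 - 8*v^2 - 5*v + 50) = -v^5 - 17*v^4 - 97*v^3 - 155*v^2 + 350*v + 1000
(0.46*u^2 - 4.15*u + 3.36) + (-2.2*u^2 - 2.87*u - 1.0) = -1.74*u^2 - 7.02*u + 2.36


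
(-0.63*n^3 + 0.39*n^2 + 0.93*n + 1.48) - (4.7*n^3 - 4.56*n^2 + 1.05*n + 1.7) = -5.33*n^3 + 4.95*n^2 - 0.12*n - 0.22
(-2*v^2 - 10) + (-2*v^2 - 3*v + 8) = -4*v^2 - 3*v - 2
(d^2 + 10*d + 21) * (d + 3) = d^3 + 13*d^2 + 51*d + 63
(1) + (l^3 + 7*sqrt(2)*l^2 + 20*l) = l^3 + 7*sqrt(2)*l^2 + 20*l + 1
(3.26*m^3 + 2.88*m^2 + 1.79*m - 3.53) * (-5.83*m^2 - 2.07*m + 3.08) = -19.0058*m^5 - 23.5386*m^4 - 6.3565*m^3 + 25.745*m^2 + 12.8203*m - 10.8724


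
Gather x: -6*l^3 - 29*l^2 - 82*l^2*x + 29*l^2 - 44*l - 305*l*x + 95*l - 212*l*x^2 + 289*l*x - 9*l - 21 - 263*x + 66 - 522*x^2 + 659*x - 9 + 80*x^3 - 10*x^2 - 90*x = -6*l^3 + 42*l + 80*x^3 + x^2*(-212*l - 532) + x*(-82*l^2 - 16*l + 306) + 36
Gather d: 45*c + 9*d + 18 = 45*c + 9*d + 18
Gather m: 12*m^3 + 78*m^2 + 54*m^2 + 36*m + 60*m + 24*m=12*m^3 + 132*m^2 + 120*m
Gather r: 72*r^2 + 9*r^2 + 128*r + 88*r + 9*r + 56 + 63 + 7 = 81*r^2 + 225*r + 126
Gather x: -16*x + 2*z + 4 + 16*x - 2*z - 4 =0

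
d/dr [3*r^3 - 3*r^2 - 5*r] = 9*r^2 - 6*r - 5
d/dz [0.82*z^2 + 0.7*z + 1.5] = 1.64*z + 0.7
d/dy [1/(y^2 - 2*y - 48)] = 2*(1 - y)/(-y^2 + 2*y + 48)^2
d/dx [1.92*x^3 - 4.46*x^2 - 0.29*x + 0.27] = 5.76*x^2 - 8.92*x - 0.29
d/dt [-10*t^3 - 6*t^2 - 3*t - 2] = -30*t^2 - 12*t - 3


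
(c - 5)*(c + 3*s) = c^2 + 3*c*s - 5*c - 15*s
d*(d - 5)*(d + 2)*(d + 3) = d^4 - 19*d^2 - 30*d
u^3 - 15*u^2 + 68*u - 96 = (u - 8)*(u - 4)*(u - 3)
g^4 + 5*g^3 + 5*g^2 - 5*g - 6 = (g - 1)*(g + 1)*(g + 2)*(g + 3)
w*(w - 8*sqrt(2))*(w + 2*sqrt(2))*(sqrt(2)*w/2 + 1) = sqrt(2)*w^4/2 - 5*w^3 - 22*sqrt(2)*w^2 - 32*w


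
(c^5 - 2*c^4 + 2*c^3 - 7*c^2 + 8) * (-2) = -2*c^5 + 4*c^4 - 4*c^3 + 14*c^2 - 16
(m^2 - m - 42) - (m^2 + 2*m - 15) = -3*m - 27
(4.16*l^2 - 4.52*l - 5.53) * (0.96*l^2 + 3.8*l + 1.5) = 3.9936*l^4 + 11.4688*l^3 - 16.2448*l^2 - 27.794*l - 8.295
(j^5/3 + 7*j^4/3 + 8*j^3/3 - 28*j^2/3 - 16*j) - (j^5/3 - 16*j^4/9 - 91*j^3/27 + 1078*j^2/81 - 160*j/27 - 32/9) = 37*j^4/9 + 163*j^3/27 - 1834*j^2/81 - 272*j/27 + 32/9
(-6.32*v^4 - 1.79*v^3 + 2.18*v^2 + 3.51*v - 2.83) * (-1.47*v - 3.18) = 9.2904*v^5 + 22.7289*v^4 + 2.4876*v^3 - 12.0921*v^2 - 7.0017*v + 8.9994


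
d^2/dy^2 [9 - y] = 0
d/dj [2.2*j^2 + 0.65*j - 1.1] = 4.4*j + 0.65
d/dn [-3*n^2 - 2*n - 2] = -6*n - 2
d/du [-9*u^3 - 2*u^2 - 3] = u*(-27*u - 4)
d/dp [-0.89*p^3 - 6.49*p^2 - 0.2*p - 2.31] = -2.67*p^2 - 12.98*p - 0.2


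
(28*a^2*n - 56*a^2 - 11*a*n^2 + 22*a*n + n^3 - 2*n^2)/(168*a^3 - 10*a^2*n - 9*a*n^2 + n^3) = (4*a*n - 8*a - n^2 + 2*n)/(24*a^2 + 2*a*n - n^2)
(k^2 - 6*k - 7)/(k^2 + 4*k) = (k^2 - 6*k - 7)/(k*(k + 4))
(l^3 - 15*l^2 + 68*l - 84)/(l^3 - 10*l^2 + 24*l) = (l^2 - 9*l + 14)/(l*(l - 4))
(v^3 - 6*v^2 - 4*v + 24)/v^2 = v - 6 - 4/v + 24/v^2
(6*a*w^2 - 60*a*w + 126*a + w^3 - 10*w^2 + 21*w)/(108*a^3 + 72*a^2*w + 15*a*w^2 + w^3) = (w^2 - 10*w + 21)/(18*a^2 + 9*a*w + w^2)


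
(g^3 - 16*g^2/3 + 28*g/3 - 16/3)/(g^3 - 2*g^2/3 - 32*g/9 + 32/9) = 3*(g^2 - 4*g + 4)/(3*g^2 + 2*g - 8)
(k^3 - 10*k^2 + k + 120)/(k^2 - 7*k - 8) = (k^2 - 2*k - 15)/(k + 1)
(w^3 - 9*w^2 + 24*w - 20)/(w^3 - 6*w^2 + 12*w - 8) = (w - 5)/(w - 2)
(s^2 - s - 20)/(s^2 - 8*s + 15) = (s + 4)/(s - 3)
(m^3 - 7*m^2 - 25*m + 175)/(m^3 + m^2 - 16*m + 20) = (m^2 - 12*m + 35)/(m^2 - 4*m + 4)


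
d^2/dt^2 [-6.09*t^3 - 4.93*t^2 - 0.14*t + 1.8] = -36.54*t - 9.86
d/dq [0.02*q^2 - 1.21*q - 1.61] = 0.04*q - 1.21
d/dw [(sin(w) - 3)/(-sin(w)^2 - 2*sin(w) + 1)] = (sin(w)^2 - 6*sin(w) - 5)*cos(w)/(2*sin(w) - cos(w)^2)^2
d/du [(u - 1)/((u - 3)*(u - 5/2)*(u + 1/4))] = 16*(-8*u^3 + 33*u^2 - 42*u + 32)/(64*u^6 - 672*u^5 + 2548*u^4 - 3876*u^3 + 1141*u^2 + 1470*u + 225)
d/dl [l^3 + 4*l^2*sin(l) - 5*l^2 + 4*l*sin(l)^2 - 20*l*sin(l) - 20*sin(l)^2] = 4*l^2*cos(l) + 3*l^2 + 8*l*sin(l) + 4*l*sin(2*l) - 20*l*cos(l) - 10*l + 4*sin(l)^2 - 20*sin(l) - 20*sin(2*l)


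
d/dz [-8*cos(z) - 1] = 8*sin(z)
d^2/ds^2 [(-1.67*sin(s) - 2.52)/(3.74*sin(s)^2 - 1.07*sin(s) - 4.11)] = (-23.359292*sin(s)^5 - 147.678014*sin(s)^4 - 77.049236*sin(s)^3 + 61.0078109999999*sin(s)^2 + 76.386609*sin(s) + 68.553834)/(-3.74*sin(s)^2 + 1.07*sin(s) + 4.11)^3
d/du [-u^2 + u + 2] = 1 - 2*u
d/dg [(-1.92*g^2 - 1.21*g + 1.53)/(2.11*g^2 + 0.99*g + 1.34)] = (0.6523*g^2 - 11.6022*g - 3.1361)/(4.4521*g^4 + 4.1778*g^3 + 6.6349*g^2 + 2.6532*g + 1.7956)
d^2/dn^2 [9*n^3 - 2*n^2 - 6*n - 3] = 54*n - 4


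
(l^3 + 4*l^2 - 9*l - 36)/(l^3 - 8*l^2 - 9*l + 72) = (l + 4)/(l - 8)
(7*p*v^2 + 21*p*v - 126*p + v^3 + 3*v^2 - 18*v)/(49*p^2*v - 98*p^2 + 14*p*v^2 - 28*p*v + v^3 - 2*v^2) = (v^2 + 3*v - 18)/(7*p*v - 14*p + v^2 - 2*v)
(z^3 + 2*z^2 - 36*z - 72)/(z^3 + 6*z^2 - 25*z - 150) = (z^2 - 4*z - 12)/(z^2 - 25)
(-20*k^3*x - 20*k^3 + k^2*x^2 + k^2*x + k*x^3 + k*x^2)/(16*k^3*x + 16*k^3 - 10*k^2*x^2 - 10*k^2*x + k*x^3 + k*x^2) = (-20*k^2 + k*x + x^2)/(16*k^2 - 10*k*x + x^2)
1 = 1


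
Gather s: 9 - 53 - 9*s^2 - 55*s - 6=-9*s^2 - 55*s - 50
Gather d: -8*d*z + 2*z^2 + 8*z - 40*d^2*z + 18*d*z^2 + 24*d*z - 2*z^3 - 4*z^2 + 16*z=-40*d^2*z + d*(18*z^2 + 16*z) - 2*z^3 - 2*z^2 + 24*z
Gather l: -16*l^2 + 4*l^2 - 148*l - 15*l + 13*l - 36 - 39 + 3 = -12*l^2 - 150*l - 72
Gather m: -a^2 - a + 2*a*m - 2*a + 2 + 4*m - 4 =-a^2 - 3*a + m*(2*a + 4) - 2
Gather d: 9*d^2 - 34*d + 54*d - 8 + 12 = 9*d^2 + 20*d + 4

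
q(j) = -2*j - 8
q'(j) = -2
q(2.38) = -12.76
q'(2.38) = -2.00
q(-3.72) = -0.56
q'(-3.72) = -2.00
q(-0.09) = -7.82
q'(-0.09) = -2.00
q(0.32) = -8.64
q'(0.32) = -2.00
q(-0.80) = -6.40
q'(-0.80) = -2.00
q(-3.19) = -1.62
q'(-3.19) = -2.00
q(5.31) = -18.62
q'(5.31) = -2.00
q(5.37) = -18.74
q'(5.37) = -2.00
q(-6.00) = 4.00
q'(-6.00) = -2.00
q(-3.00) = -2.00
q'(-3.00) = -2.00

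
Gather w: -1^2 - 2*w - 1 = -2*w - 2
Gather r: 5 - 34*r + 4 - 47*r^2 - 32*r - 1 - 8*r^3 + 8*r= -8*r^3 - 47*r^2 - 58*r + 8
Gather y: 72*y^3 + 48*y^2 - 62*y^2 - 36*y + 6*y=72*y^3 - 14*y^2 - 30*y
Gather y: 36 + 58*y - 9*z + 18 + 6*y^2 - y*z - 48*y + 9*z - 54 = 6*y^2 + y*(10 - z)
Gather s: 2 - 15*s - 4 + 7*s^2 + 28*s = 7*s^2 + 13*s - 2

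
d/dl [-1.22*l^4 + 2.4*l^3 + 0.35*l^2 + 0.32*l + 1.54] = -4.88*l^3 + 7.2*l^2 + 0.7*l + 0.32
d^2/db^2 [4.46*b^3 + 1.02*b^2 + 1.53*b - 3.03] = 26.76*b + 2.04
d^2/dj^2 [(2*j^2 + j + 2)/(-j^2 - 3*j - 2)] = 2*(5*j^3 + 6*j^2 - 12*j - 16)/(j^6 + 9*j^5 + 33*j^4 + 63*j^3 + 66*j^2 + 36*j + 8)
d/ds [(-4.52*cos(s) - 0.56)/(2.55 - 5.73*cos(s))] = 14.7348*sin(s)/(5.73*cos(s) - 2.55)^2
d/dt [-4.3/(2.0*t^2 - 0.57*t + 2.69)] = (17.2*t - 2.451)/(2.0*t^2 - 0.57*t + 2.69)^2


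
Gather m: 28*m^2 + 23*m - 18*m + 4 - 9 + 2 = 28*m^2 + 5*m - 3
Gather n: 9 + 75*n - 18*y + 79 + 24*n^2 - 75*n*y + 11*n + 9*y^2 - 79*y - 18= 24*n^2 + n*(86 - 75*y) + 9*y^2 - 97*y + 70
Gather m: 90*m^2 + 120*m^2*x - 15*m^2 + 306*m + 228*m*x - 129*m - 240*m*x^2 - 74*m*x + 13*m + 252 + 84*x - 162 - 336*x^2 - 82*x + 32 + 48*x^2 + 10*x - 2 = m^2*(120*x + 75) + m*(-240*x^2 + 154*x + 190) - 288*x^2 + 12*x + 120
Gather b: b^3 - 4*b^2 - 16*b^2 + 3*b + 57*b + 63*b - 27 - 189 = b^3 - 20*b^2 + 123*b - 216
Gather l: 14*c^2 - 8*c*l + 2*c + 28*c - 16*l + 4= 14*c^2 + 30*c + l*(-8*c - 16) + 4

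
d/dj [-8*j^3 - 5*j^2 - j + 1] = -24*j^2 - 10*j - 1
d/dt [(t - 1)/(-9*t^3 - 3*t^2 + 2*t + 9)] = (-9*t^3 - 3*t^2 + 2*t + (t - 1)*(27*t^2 + 6*t - 2) + 9)/(9*t^3 + 3*t^2 - 2*t - 9)^2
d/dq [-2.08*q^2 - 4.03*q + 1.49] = -4.16*q - 4.03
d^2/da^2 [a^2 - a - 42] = 2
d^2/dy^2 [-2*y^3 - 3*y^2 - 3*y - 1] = -12*y - 6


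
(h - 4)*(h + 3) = h^2 - h - 12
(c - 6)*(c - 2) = c^2 - 8*c + 12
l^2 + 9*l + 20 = (l + 4)*(l + 5)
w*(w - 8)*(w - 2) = w^3 - 10*w^2 + 16*w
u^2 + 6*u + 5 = (u + 1)*(u + 5)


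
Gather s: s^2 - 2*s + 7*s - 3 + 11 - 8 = s^2 + 5*s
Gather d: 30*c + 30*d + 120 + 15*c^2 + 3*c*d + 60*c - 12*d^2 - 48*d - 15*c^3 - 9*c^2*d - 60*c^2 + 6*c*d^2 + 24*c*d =-15*c^3 - 45*c^2 + 90*c + d^2*(6*c - 12) + d*(-9*c^2 + 27*c - 18) + 120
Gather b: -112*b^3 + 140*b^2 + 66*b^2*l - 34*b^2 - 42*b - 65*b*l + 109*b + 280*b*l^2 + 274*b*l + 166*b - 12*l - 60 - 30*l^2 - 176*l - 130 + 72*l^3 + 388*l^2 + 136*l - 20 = -112*b^3 + b^2*(66*l + 106) + b*(280*l^2 + 209*l + 233) + 72*l^3 + 358*l^2 - 52*l - 210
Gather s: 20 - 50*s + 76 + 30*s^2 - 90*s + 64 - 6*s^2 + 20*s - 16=24*s^2 - 120*s + 144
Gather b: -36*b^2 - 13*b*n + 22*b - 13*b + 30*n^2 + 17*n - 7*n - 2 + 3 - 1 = -36*b^2 + b*(9 - 13*n) + 30*n^2 + 10*n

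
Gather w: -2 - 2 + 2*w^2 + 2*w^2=4*w^2 - 4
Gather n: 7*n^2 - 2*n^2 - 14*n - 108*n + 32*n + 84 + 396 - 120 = 5*n^2 - 90*n + 360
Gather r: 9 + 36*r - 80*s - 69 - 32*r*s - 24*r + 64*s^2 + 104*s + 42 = r*(12 - 32*s) + 64*s^2 + 24*s - 18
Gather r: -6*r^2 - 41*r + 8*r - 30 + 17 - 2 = -6*r^2 - 33*r - 15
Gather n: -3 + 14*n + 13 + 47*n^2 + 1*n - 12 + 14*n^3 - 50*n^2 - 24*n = 14*n^3 - 3*n^2 - 9*n - 2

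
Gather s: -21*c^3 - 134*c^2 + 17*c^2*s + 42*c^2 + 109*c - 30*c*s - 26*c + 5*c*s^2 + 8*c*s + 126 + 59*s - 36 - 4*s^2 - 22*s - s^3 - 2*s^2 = -21*c^3 - 92*c^2 + 83*c - s^3 + s^2*(5*c - 6) + s*(17*c^2 - 22*c + 37) + 90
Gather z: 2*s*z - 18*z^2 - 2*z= -18*z^2 + z*(2*s - 2)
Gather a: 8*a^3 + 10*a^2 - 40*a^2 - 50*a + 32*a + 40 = 8*a^3 - 30*a^2 - 18*a + 40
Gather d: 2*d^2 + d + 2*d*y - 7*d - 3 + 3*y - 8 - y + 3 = 2*d^2 + d*(2*y - 6) + 2*y - 8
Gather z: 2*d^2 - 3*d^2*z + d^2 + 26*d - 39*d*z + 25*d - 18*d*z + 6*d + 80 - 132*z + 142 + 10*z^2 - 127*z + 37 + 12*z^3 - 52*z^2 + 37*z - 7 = 3*d^2 + 57*d + 12*z^3 - 42*z^2 + z*(-3*d^2 - 57*d - 222) + 252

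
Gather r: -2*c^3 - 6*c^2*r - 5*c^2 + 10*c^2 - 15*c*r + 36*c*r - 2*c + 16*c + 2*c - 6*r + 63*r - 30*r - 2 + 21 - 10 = -2*c^3 + 5*c^2 + 16*c + r*(-6*c^2 + 21*c + 27) + 9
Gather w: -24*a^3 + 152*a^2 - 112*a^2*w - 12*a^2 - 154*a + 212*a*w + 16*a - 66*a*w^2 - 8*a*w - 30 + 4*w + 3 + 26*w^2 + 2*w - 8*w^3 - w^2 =-24*a^3 + 140*a^2 - 138*a - 8*w^3 + w^2*(25 - 66*a) + w*(-112*a^2 + 204*a + 6) - 27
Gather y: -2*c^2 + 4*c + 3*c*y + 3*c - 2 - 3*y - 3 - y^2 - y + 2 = -2*c^2 + 7*c - y^2 + y*(3*c - 4) - 3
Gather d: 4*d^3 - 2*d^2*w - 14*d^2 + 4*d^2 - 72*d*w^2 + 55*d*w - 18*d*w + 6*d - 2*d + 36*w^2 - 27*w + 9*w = 4*d^3 + d^2*(-2*w - 10) + d*(-72*w^2 + 37*w + 4) + 36*w^2 - 18*w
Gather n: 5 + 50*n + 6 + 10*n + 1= 60*n + 12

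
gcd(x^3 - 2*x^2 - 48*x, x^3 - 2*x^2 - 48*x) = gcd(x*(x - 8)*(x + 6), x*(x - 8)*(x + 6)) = x^3 - 2*x^2 - 48*x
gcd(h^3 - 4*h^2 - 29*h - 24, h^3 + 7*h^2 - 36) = h + 3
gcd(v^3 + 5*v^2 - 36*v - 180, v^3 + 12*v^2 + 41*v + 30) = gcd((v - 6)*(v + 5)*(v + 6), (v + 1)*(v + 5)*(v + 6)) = v^2 + 11*v + 30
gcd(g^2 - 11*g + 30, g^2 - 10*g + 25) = g - 5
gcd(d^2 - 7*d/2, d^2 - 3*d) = d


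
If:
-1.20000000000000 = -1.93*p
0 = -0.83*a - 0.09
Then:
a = -0.11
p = 0.62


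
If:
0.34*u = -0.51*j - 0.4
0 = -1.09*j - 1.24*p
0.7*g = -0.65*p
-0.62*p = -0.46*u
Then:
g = -3.05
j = -3.73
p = 3.28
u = 4.42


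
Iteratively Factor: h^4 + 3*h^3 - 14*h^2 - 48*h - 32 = (h + 2)*(h^3 + h^2 - 16*h - 16) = (h + 2)*(h + 4)*(h^2 - 3*h - 4) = (h + 1)*(h + 2)*(h + 4)*(h - 4)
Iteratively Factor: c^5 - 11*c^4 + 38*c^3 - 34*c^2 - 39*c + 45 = (c - 1)*(c^4 - 10*c^3 + 28*c^2 - 6*c - 45) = (c - 5)*(c - 1)*(c^3 - 5*c^2 + 3*c + 9) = (c - 5)*(c - 3)*(c - 1)*(c^2 - 2*c - 3) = (c - 5)*(c - 3)^2*(c - 1)*(c + 1)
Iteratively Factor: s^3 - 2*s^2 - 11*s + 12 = (s - 1)*(s^2 - s - 12) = (s - 4)*(s - 1)*(s + 3)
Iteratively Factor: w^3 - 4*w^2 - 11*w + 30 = (w - 5)*(w^2 + w - 6) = (w - 5)*(w - 2)*(w + 3)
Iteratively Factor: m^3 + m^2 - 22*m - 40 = (m + 4)*(m^2 - 3*m - 10) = (m - 5)*(m + 4)*(m + 2)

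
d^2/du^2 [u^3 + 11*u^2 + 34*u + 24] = 6*u + 22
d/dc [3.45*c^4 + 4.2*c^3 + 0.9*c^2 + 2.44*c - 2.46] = 13.8*c^3 + 12.6*c^2 + 1.8*c + 2.44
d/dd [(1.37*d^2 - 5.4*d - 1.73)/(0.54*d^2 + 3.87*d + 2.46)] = (8.2179*d^2 + 8.6088*d - 6.5889)/(0.2916*d^4 + 4.1796*d^3 + 17.6337*d^2 + 19.0404*d + 6.0516)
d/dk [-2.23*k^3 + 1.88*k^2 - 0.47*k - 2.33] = -6.69*k^2 + 3.76*k - 0.47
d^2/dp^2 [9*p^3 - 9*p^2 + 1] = 54*p - 18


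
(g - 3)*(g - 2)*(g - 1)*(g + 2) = g^4 - 4*g^3 - g^2 + 16*g - 12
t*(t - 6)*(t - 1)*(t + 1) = t^4 - 6*t^3 - t^2 + 6*t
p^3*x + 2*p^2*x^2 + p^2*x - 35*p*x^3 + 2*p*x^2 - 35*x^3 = (p - 5*x)*(p + 7*x)*(p*x + x)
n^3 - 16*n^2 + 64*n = n*(n - 8)^2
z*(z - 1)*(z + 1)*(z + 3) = z^4 + 3*z^3 - z^2 - 3*z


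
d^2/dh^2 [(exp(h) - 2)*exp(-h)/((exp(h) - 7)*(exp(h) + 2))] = (4*exp(5*h) - 33*exp(4*h) + 191*exp(3*h) - 214*exp(2*h) - 420*exp(h) - 392)*exp(-h)/(exp(6*h) - 15*exp(5*h) + 33*exp(4*h) + 295*exp(3*h) - 462*exp(2*h) - 2940*exp(h) - 2744)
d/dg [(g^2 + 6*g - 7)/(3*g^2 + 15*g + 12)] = (-g^2 + 22*g + 59)/(3*(g^4 + 10*g^3 + 33*g^2 + 40*g + 16))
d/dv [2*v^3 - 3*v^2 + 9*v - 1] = 6*v^2 - 6*v + 9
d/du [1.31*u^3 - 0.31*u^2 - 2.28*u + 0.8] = 3.93*u^2 - 0.62*u - 2.28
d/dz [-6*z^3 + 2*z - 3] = 2 - 18*z^2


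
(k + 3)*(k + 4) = k^2 + 7*k + 12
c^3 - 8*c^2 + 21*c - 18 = (c - 3)^2*(c - 2)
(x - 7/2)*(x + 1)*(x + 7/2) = x^3 + x^2 - 49*x/4 - 49/4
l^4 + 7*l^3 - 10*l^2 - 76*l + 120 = (l - 2)^2*(l + 5)*(l + 6)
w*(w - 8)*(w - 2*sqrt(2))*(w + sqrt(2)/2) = w^4 - 8*w^3 - 3*sqrt(2)*w^3/2 - 2*w^2 + 12*sqrt(2)*w^2 + 16*w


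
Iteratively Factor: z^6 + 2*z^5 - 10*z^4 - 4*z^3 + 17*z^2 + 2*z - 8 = (z + 1)*(z^5 + z^4 - 11*z^3 + 7*z^2 + 10*z - 8) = (z + 1)*(z + 4)*(z^4 - 3*z^3 + z^2 + 3*z - 2) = (z + 1)^2*(z + 4)*(z^3 - 4*z^2 + 5*z - 2) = (z - 2)*(z + 1)^2*(z + 4)*(z^2 - 2*z + 1) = (z - 2)*(z - 1)*(z + 1)^2*(z + 4)*(z - 1)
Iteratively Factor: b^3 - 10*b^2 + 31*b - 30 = (b - 5)*(b^2 - 5*b + 6) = (b - 5)*(b - 2)*(b - 3)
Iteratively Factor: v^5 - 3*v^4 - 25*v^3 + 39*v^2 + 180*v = (v)*(v^4 - 3*v^3 - 25*v^2 + 39*v + 180) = v*(v + 3)*(v^3 - 6*v^2 - 7*v + 60) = v*(v + 3)^2*(v^2 - 9*v + 20) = v*(v - 5)*(v + 3)^2*(v - 4)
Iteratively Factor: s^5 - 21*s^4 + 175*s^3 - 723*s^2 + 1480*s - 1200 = (s - 3)*(s^4 - 18*s^3 + 121*s^2 - 360*s + 400) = (s - 4)*(s - 3)*(s^3 - 14*s^2 + 65*s - 100) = (s - 5)*(s - 4)*(s - 3)*(s^2 - 9*s + 20) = (s - 5)*(s - 4)^2*(s - 3)*(s - 5)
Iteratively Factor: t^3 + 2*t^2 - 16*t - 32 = (t + 4)*(t^2 - 2*t - 8) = (t + 2)*(t + 4)*(t - 4)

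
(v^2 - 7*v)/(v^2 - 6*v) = (v - 7)/(v - 6)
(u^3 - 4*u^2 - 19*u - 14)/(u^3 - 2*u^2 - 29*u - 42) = (u + 1)/(u + 3)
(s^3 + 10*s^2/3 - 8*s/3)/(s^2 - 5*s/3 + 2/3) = s*(s + 4)/(s - 1)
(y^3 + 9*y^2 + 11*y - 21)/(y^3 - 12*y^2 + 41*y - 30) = (y^2 + 10*y + 21)/(y^2 - 11*y + 30)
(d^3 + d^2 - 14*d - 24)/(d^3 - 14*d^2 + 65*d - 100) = (d^2 + 5*d + 6)/(d^2 - 10*d + 25)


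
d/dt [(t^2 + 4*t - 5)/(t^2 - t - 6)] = (-5*t^2 - 2*t - 29)/(t^4 - 2*t^3 - 11*t^2 + 12*t + 36)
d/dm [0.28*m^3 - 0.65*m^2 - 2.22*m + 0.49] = 0.84*m^2 - 1.3*m - 2.22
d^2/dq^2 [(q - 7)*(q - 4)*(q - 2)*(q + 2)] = 12*q^2 - 66*q + 48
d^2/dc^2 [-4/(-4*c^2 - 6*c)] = 4*(-2*c*(2*c + 3) + (4*c + 3)^2)/(c^3*(2*c + 3)^3)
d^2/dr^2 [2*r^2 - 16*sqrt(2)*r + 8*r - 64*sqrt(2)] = 4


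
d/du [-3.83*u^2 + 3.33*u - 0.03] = 3.33 - 7.66*u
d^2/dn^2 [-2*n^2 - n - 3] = -4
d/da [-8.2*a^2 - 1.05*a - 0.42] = -16.4*a - 1.05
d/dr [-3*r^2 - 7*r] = -6*r - 7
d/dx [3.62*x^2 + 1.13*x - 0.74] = 7.24*x + 1.13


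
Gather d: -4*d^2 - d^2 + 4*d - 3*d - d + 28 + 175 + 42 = 245 - 5*d^2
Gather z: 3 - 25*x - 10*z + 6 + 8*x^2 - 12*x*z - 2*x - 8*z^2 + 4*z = 8*x^2 - 27*x - 8*z^2 + z*(-12*x - 6) + 9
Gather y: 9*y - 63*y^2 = -63*y^2 + 9*y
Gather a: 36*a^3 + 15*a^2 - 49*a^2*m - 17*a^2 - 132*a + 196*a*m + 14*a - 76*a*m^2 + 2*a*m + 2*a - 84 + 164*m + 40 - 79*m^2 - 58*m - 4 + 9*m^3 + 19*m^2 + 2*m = 36*a^3 + a^2*(-49*m - 2) + a*(-76*m^2 + 198*m - 116) + 9*m^3 - 60*m^2 + 108*m - 48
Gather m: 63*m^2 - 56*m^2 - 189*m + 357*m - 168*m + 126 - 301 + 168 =7*m^2 - 7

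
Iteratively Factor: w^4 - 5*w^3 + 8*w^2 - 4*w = (w - 1)*(w^3 - 4*w^2 + 4*w) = (w - 2)*(w - 1)*(w^2 - 2*w) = (w - 2)^2*(w - 1)*(w)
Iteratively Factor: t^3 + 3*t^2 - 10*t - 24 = (t - 3)*(t^2 + 6*t + 8) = (t - 3)*(t + 4)*(t + 2)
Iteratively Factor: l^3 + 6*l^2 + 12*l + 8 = (l + 2)*(l^2 + 4*l + 4) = (l + 2)^2*(l + 2)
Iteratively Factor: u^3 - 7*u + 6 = (u - 1)*(u^2 + u - 6) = (u - 2)*(u - 1)*(u + 3)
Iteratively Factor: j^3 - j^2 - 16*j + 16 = (j + 4)*(j^2 - 5*j + 4) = (j - 4)*(j + 4)*(j - 1)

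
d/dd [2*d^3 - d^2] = 2*d*(3*d - 1)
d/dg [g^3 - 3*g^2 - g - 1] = 3*g^2 - 6*g - 1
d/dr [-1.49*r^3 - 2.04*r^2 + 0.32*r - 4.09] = -4.47*r^2 - 4.08*r + 0.32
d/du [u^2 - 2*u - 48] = 2*u - 2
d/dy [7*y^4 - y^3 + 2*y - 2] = 28*y^3 - 3*y^2 + 2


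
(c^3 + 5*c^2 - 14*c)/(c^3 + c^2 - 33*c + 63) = c*(c - 2)/(c^2 - 6*c + 9)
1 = 1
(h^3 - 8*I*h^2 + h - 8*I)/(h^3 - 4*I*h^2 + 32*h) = (h^2 + 1)/(h*(h + 4*I))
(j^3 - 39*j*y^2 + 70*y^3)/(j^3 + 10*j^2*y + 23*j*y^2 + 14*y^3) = (j^2 - 7*j*y + 10*y^2)/(j^2 + 3*j*y + 2*y^2)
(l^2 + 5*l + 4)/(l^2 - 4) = (l^2 + 5*l + 4)/(l^2 - 4)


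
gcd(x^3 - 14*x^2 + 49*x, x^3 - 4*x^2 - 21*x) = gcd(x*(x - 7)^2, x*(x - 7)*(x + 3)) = x^2 - 7*x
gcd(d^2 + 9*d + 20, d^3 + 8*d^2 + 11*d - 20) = d^2 + 9*d + 20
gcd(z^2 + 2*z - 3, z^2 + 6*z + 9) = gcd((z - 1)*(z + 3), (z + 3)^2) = z + 3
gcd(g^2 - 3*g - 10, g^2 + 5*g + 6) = g + 2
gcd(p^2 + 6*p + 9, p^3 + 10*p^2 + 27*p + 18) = p + 3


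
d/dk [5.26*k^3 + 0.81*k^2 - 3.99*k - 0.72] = 15.78*k^2 + 1.62*k - 3.99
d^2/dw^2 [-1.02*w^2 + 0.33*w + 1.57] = -2.04000000000000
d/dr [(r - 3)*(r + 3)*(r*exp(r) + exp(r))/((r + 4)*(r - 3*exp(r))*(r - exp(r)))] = (-(1 - exp(r))*(r - 3)*(r + 1)*(r + 3)*(r + 4)*(r - 3*exp(r)) + (r - 3)*(r + 1)*(r + 3)*(r + 4)*(r - exp(r))*(3*exp(r) - 1) - (r - 3)*(r + 1)*(r + 3)*(r - 3*exp(r))*(r - exp(r)) + (r + 4)*(r - 3*exp(r))*(r - exp(r))*((r - 3)*(r + 1) + (r - 3)*(r + 2)*(r + 3) + (r + 1)*(r + 3)))*exp(r)/((r + 4)^2*(r - 3*exp(r))^2*(r - exp(r))^2)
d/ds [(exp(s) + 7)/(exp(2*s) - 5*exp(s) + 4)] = (-(exp(s) + 7)*(2*exp(s) - 5) + exp(2*s) - 5*exp(s) + 4)*exp(s)/(exp(2*s) - 5*exp(s) + 4)^2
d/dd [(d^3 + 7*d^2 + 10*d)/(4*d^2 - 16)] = (d^2 - 4*d - 10)/(4*(d^2 - 4*d + 4))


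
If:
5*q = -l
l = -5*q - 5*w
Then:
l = -5*q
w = 0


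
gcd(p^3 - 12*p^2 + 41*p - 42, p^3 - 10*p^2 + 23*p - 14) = p^2 - 9*p + 14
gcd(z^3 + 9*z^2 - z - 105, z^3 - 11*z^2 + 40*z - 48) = z - 3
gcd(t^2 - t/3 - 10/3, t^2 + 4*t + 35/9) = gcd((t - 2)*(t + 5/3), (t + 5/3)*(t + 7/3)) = t + 5/3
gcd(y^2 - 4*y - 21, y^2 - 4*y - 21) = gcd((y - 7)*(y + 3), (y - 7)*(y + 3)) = y^2 - 4*y - 21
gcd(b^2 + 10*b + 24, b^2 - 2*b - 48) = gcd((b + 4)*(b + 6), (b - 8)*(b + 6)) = b + 6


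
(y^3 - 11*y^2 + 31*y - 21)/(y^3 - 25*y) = (y^3 - 11*y^2 + 31*y - 21)/(y*(y^2 - 25))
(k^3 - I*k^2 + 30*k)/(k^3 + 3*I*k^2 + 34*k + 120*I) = k/(k + 4*I)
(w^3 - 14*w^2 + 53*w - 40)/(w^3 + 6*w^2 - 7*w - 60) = (w^3 - 14*w^2 + 53*w - 40)/(w^3 + 6*w^2 - 7*w - 60)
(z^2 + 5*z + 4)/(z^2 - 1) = (z + 4)/(z - 1)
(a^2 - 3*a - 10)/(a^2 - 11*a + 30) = (a + 2)/(a - 6)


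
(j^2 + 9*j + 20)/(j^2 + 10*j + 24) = (j + 5)/(j + 6)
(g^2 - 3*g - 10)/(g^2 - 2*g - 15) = (g + 2)/(g + 3)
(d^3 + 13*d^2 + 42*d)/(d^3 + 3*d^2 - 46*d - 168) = d*(d + 7)/(d^2 - 3*d - 28)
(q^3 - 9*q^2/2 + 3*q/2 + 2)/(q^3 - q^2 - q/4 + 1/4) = 2*(q - 4)/(2*q - 1)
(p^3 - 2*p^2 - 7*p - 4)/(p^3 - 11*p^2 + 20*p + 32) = (p + 1)/(p - 8)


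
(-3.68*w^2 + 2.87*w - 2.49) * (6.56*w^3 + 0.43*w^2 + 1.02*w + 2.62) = -24.1408*w^5 + 17.2448*w^4 - 18.8539*w^3 - 7.7849*w^2 + 4.9796*w - 6.5238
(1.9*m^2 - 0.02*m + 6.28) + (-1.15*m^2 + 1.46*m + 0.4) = 0.75*m^2 + 1.44*m + 6.68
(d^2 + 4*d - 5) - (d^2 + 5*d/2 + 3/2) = 3*d/2 - 13/2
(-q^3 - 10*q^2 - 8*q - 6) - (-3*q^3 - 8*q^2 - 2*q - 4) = 2*q^3 - 2*q^2 - 6*q - 2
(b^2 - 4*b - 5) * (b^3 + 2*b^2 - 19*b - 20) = b^5 - 2*b^4 - 32*b^3 + 46*b^2 + 175*b + 100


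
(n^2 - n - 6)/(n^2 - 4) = (n - 3)/(n - 2)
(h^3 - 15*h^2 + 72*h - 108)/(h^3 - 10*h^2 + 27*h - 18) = (h - 6)/(h - 1)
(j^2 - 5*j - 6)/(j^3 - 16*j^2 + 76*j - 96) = (j + 1)/(j^2 - 10*j + 16)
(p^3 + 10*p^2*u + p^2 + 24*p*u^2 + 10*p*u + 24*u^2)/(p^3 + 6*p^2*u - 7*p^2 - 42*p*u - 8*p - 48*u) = (p + 4*u)/(p - 8)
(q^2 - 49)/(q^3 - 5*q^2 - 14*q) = (q + 7)/(q*(q + 2))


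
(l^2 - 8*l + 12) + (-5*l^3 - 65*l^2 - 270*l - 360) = -5*l^3 - 64*l^2 - 278*l - 348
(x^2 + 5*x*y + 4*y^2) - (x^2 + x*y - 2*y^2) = 4*x*y + 6*y^2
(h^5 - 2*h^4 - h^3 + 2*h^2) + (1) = h^5 - 2*h^4 - h^3 + 2*h^2 + 1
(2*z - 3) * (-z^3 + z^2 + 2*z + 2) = -2*z^4 + 5*z^3 + z^2 - 2*z - 6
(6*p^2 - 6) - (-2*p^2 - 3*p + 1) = 8*p^2 + 3*p - 7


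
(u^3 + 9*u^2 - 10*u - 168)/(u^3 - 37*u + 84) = (u + 6)/(u - 3)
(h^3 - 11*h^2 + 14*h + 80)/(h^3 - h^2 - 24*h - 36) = (h^2 - 13*h + 40)/(h^2 - 3*h - 18)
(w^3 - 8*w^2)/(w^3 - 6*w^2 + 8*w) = w*(w - 8)/(w^2 - 6*w + 8)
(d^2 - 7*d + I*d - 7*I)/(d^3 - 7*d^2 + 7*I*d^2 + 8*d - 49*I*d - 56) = (d + I)/(d^2 + 7*I*d + 8)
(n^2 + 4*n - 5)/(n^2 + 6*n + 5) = (n - 1)/(n + 1)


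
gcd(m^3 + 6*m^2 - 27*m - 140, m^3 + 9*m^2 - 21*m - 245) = m^2 + 2*m - 35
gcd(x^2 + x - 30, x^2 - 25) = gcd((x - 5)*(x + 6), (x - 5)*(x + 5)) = x - 5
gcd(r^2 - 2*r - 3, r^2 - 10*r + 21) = r - 3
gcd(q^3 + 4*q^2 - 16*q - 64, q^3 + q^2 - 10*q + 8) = q + 4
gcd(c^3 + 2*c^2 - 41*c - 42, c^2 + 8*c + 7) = c^2 + 8*c + 7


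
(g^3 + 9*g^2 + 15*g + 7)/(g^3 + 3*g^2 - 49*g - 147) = (g^2 + 2*g + 1)/(g^2 - 4*g - 21)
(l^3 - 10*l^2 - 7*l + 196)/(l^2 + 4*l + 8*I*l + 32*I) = (l^2 - 14*l + 49)/(l + 8*I)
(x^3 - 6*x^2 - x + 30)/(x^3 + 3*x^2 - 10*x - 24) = (x - 5)/(x + 4)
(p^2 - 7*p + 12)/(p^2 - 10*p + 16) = (p^2 - 7*p + 12)/(p^2 - 10*p + 16)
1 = 1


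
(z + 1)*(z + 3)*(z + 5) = z^3 + 9*z^2 + 23*z + 15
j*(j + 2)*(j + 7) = j^3 + 9*j^2 + 14*j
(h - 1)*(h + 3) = h^2 + 2*h - 3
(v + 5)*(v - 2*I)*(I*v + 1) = I*v^3 + 3*v^2 + 5*I*v^2 + 15*v - 2*I*v - 10*I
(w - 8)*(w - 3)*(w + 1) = w^3 - 10*w^2 + 13*w + 24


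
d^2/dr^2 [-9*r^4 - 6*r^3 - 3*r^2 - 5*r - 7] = -108*r^2 - 36*r - 6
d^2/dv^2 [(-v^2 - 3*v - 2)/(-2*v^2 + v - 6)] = 4*(7*v^3 - 6*v^2 - 60*v + 16)/(8*v^6 - 12*v^5 + 78*v^4 - 73*v^3 + 234*v^2 - 108*v + 216)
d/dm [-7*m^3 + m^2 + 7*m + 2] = -21*m^2 + 2*m + 7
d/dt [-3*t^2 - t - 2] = -6*t - 1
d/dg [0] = 0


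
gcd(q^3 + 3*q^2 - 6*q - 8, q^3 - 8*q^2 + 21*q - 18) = q - 2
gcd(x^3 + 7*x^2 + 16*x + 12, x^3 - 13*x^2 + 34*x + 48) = 1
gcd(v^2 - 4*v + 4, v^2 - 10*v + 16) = v - 2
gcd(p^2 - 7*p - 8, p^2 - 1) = p + 1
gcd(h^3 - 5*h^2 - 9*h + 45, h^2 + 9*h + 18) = h + 3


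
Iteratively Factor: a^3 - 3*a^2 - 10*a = (a - 5)*(a^2 + 2*a) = a*(a - 5)*(a + 2)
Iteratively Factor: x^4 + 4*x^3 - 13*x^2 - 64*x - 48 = (x + 4)*(x^3 - 13*x - 12) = (x - 4)*(x + 4)*(x^2 + 4*x + 3) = (x - 4)*(x + 3)*(x + 4)*(x + 1)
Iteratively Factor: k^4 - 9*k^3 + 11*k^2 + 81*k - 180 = (k - 5)*(k^3 - 4*k^2 - 9*k + 36) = (k - 5)*(k - 4)*(k^2 - 9) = (k - 5)*(k - 4)*(k - 3)*(k + 3)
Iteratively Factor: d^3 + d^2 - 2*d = (d - 1)*(d^2 + 2*d) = d*(d - 1)*(d + 2)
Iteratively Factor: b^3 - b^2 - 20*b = (b)*(b^2 - b - 20) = b*(b + 4)*(b - 5)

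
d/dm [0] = 0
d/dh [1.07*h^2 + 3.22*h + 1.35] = 2.14*h + 3.22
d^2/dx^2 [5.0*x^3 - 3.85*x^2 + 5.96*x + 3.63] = 30.0*x - 7.7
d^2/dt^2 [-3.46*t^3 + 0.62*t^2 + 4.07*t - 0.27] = 1.24 - 20.76*t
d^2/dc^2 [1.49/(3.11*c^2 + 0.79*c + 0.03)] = (-28.822858*c^2 - 7.321562*c + 1.49*(6.22*c + 0.79)*(12.44*c + 1.58) - 0.278034)/(3.11*c^2 + 0.79*c + 0.03)^3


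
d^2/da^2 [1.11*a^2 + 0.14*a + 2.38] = 2.22000000000000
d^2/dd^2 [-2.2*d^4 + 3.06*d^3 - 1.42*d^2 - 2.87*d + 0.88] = -26.4*d^2 + 18.36*d - 2.84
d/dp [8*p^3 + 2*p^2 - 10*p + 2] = 24*p^2 + 4*p - 10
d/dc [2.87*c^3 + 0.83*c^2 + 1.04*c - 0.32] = 8.61*c^2 + 1.66*c + 1.04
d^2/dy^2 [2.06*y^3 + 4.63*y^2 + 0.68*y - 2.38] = 12.36*y + 9.26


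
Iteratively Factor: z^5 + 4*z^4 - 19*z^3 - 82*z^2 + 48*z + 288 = (z + 3)*(z^4 + z^3 - 22*z^2 - 16*z + 96) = (z - 2)*(z + 3)*(z^3 + 3*z^2 - 16*z - 48) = (z - 4)*(z - 2)*(z + 3)*(z^2 + 7*z + 12) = (z - 4)*(z - 2)*(z + 3)^2*(z + 4)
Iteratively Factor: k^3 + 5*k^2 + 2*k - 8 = (k - 1)*(k^2 + 6*k + 8) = (k - 1)*(k + 2)*(k + 4)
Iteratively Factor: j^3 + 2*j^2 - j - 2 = (j + 1)*(j^2 + j - 2) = (j - 1)*(j + 1)*(j + 2)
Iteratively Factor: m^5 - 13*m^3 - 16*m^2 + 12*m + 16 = (m + 1)*(m^4 - m^3 - 12*m^2 - 4*m + 16) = (m + 1)*(m + 2)*(m^3 - 3*m^2 - 6*m + 8) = (m + 1)*(m + 2)^2*(m^2 - 5*m + 4) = (m - 1)*(m + 1)*(m + 2)^2*(m - 4)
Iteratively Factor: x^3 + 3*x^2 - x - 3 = (x + 1)*(x^2 + 2*x - 3) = (x - 1)*(x + 1)*(x + 3)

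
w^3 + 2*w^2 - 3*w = w*(w - 1)*(w + 3)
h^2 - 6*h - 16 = (h - 8)*(h + 2)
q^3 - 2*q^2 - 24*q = q*(q - 6)*(q + 4)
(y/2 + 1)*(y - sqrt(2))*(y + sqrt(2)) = y^3/2 + y^2 - y - 2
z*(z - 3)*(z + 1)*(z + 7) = z^4 + 5*z^3 - 17*z^2 - 21*z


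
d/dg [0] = 0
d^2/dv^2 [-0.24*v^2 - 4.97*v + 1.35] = -0.480000000000000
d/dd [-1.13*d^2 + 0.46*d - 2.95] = 0.46 - 2.26*d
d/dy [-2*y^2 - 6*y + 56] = -4*y - 6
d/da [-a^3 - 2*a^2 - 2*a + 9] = -3*a^2 - 4*a - 2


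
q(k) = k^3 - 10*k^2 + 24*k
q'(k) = 3*k^2 - 20*k + 24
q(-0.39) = -10.94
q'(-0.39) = 32.26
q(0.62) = 11.27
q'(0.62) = 12.75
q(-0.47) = -13.59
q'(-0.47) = 34.06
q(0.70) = 12.24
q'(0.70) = 11.47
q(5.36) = -4.67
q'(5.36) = 2.99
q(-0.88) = -29.55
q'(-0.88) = 43.92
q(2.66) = 11.91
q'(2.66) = -7.97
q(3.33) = 5.96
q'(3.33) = -9.33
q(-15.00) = -5985.00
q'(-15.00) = 999.00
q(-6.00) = -720.00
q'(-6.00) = 252.00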